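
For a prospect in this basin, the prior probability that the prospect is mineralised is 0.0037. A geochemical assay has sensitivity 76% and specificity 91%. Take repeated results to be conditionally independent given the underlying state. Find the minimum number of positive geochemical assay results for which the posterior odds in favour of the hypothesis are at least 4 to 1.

Prior odds: 0.0037 ÷ 0.9963 = 37/9963.
False-positive rate = 1 − 0.91 = 0.09; likelihood ratio of a positive = 0.76/0.09 = 76/9.
Target odds = 4.
Need (37/9963) × (76/9)ⁿ ≥ 4, i.e. (76/9)ⁿ ≥ 39852/37.
(76/9)³ = 438976/729 falls short of 39852/37 but (76/9)⁴ = 33362176/6561 reaches it, so n = 4.

4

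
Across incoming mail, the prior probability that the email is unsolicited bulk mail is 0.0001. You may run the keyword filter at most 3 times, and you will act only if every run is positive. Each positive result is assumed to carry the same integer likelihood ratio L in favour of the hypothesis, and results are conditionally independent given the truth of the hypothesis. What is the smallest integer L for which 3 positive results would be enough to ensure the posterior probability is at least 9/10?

45

Prior odds = 0.0001/0.9999 = 1/9999.
Target odds = 0.9/0.1 = 9.
Need L³ ≥ 9 ÷ (1/9999) = 89991.
44³ = 85184 < 89991 ≤ 91125 = 45³, so L = 45.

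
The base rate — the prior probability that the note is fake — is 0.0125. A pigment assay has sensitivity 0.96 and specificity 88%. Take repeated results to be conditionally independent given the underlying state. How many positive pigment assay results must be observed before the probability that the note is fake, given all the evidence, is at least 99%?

Prior odds: 0.0125 ÷ 0.9875 = 1/79.
False-positive rate = 1 − 0.88 = 0.12; likelihood ratio of a positive = 0.96/0.12 = 8.
Target posterior odds = 0.99/0.01 = 99.
Need (1/79) × 8ⁿ ≥ 99, i.e. 8ⁿ ≥ 7821.
8⁴ = 4096 falls short of 7821 but 8⁵ = 32768 reaches it, so n = 5.

5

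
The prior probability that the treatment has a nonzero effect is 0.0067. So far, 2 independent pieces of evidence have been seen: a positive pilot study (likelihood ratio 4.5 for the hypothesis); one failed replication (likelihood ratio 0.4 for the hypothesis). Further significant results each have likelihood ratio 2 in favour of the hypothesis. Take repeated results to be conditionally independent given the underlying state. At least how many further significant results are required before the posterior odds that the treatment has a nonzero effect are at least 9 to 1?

Prior odds = 0.0067/0.9933 = 67/9933.
Combined Bayes factor of the evidence already in hand = 4.5 × 0.4 = 1.8.
Odds after that evidence = (67/9933) × 1.8 = 201/16555.
Target odds = 9.
Need 2ⁿ ≥ 9 ÷ (201/16555) = 49665/67.
2⁹ = 512 falls short of 49665/67 but 2¹⁰ = 1024 reaches it, so n = 10.

10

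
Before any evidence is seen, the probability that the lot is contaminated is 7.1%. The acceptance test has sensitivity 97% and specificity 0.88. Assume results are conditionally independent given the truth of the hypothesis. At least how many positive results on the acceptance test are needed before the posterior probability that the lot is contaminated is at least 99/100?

4

Prior odds: 0.071 ÷ 0.929 = 71/929.
False-positive rate = 1 − 0.88 = 0.12; likelihood ratio of a positive = 0.97/0.12 = 97/12.
Target odds: 0.99 ÷ 0.01 = 99.
Need (71/929) × (97/12)ⁿ ≥ 99, i.e. (97/12)ⁿ ≥ 91971/71.
(97/12)³ = 912673/1728 falls short of 91971/71 but (97/12)⁴ = 88529281/20736 reaches it, so n = 4.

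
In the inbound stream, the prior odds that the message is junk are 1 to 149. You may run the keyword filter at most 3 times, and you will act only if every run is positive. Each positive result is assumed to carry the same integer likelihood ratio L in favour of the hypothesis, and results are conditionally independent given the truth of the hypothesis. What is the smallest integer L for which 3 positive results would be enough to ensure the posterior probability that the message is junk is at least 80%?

9

Prior odds = 1/149.
Target odds = 0.8/0.2 = 4.
Need L³ ≥ 4 ÷ (1/149) = 596.
8³ = 512 < 596 ≤ 729 = 9³, so L = 9.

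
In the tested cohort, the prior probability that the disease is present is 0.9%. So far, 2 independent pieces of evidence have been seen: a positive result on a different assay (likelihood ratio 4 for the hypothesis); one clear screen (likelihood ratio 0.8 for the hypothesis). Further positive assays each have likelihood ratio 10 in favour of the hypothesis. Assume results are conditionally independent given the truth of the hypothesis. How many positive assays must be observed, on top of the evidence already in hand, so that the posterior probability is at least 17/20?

3

Prior odds = 0.009/0.991 = 9/991.
Combined Bayes factor of the evidence already in hand = 4 × 0.8 = 3.2.
Odds after that evidence = (9/991) × 3.2 = 144/4955.
Target odds = 0.85/0.15 = 17/3.
Need 10ⁿ ≥ 17/3 ÷ (144/4955) = 84235/432.
10² = 100 falls short of 84235/432 but 10³ = 1000 reaches it, so n = 3.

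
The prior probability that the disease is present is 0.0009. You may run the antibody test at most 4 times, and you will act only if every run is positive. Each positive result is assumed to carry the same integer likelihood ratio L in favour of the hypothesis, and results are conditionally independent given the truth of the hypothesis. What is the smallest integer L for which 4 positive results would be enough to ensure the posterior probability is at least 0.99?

19

Prior odds = 0.0009/0.9991 = 9/9991.
Target odds = 0.99/0.01 = 99.
Need L⁴ ≥ 99 ÷ (9/9991) = 109901.
18⁴ = 104976 < 109901 ≤ 130321 = 19⁴, so L = 19.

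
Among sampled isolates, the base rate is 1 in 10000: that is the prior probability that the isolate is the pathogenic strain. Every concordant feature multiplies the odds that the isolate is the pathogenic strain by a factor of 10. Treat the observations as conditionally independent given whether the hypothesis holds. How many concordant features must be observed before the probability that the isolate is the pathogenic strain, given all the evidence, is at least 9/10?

Prior odds: 0.0001 ÷ 0.9999 = 1/9999.
Likelihood ratio per concordant feature = 10.
Target posterior odds = 0.9/0.1 = 9.
Require 10ⁿ ≥ 9 ÷ (1/9999) = 89991.
10⁴ = 10000 falls short of 89991 but 10⁵ = 100000 reaches it, so n = 5.

5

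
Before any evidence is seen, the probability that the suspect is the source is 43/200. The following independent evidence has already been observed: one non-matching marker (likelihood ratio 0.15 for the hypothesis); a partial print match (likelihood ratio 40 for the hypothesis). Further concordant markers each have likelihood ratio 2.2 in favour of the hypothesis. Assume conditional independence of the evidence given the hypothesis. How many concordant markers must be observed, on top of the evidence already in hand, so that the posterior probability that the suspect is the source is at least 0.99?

6

Prior odds = 0.215/0.785 = 43/157.
Combined Bayes factor of the evidence already in hand = 0.15 × 40 = 6.
Odds after that evidence = (43/157) × 6 = 258/157.
Target odds = 0.99/0.01 = 99.
Need 2.2ⁿ ≥ 99 ÷ (258/157) = 5181/86.
2.2⁵ = 51.53632 falls short of 5181/86 but 2.2⁶ = 1771561/15625 reaches it, so n = 6.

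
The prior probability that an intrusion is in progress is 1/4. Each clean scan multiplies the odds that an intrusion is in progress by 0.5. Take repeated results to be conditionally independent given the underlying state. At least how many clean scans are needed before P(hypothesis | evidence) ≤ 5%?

3

Prior odds = 0.25/0.75 = 1/3.
Likelihood ratio per clean scan = 0.5.
Target odds: 0.05 ÷ 0.95 = 1/19.
Require 0.5ⁿ ≤ 1/19 ÷ (1/3) = 3/19.
0.5² = 0.25 is still above 3/19 but 0.5³ = 0.125 is at or below it, so n = 3.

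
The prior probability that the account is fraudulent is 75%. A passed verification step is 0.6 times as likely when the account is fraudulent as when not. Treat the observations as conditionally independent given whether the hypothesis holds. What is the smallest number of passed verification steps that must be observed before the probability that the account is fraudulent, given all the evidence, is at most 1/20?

Prior odds = 0.75/0.25 = 3.
Likelihood ratio per passed verification step = 0.6.
Target odds: 0.05 ÷ 0.95 = 1/19.
Require 0.6ⁿ ≤ 1/19 ÷ 3 = 1/57.
0.6⁷ = 2187/78125 is still above 1/57 but 0.6⁸ = 6561/390625 is at or below it, so n = 8.

8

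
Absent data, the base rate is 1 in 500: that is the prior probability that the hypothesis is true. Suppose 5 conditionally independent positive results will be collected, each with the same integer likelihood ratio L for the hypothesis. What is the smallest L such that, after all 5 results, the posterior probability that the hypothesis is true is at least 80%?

5

Prior odds = 0.002/0.998 = 1/499.
Target odds = 0.8/0.2 = 4.
Need L⁵ ≥ 4 ÷ (1/499) = 1996.
4⁵ = 1024 < 1996 ≤ 3125 = 5⁵, so L = 5.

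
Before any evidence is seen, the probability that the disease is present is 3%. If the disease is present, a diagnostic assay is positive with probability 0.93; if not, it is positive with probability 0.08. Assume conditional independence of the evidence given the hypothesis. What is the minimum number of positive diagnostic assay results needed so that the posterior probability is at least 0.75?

Prior odds: 0.03 ÷ 0.97 = 3/97.
Likelihood ratio of a positive = 0.93/0.08 = 11.625.
Target posterior odds = 0.75/0.25 = 3.
Need (3/97) × 11.625ⁿ ≥ 3, i.e. 11.625ⁿ ≥ 97.
11.625¹ = 11.625 falls short of 97 but 11.625² = 135.140625 reaches it, so n = 2.

2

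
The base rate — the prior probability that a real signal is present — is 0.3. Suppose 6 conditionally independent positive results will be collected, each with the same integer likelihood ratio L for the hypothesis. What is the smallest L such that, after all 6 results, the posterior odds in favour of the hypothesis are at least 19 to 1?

Prior odds = 0.3/0.7 = 3/7.
Target odds = 19.
Need L⁶ ≥ 19 ÷ (3/7) = 133/3.
1⁶ = 1 < 133/3 ≤ 64 = 2⁶, so L = 2.

2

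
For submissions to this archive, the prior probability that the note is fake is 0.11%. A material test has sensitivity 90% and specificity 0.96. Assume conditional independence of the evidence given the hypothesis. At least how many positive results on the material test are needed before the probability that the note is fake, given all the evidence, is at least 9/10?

3

Prior odds: 0.0011 ÷ 0.9989 = 11/9989.
False-positive rate = 1 − 0.96 = 0.04; likelihood ratio of a positive = 0.9/0.04 = 22.5.
Target odds: 0.9 ÷ 0.1 = 9.
Require 22.5ⁿ ≥ 9 ÷ (11/9989) = 89901/11.
22.5² = 506.25 falls short of 89901/11 but 22.5³ = 11390.625 reaches it, so n = 3.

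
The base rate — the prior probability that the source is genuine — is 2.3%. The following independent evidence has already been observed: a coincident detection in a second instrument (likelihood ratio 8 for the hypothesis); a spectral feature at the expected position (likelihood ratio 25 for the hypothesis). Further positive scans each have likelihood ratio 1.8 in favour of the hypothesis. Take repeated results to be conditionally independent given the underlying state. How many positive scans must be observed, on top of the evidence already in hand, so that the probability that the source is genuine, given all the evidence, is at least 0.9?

2

Prior odds = 0.023/0.977 = 23/977.
Combined Bayes factor of the evidence already in hand = 8 × 25 = 200.
Odds after that evidence = (23/977) × 200 = 4600/977.
Target odds = 0.9/0.1 = 9.
Need 1.8ⁿ ≥ 9 ÷ (4600/977) = 8793/4600.
1.8¹ = 1.8 falls short of 8793/4600 but 1.8² = 3.24 reaches it, so n = 2.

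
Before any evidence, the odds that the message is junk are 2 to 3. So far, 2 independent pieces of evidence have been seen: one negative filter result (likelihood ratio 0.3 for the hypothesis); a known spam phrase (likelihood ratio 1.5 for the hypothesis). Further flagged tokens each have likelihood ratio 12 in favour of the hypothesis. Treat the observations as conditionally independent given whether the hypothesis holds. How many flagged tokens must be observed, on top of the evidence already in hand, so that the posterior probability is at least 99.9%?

4

Prior odds = 2/3.
Combined Bayes factor of the evidence already in hand = 0.3 × 1.5 = 0.45.
Odds after that evidence = (2/3) × 0.45 = 0.3.
Target odds = 0.999/0.001 = 999.
Need 12ⁿ ≥ 999 ÷ 0.3 = 3330.
12³ = 1728 falls short of 3330 but 12⁴ = 20736 reaches it, so n = 4.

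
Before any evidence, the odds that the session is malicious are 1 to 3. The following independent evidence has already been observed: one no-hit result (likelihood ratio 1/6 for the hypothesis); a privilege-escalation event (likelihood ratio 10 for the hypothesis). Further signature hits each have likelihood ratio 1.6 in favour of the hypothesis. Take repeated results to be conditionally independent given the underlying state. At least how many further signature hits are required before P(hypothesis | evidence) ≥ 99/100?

Prior odds = 1/3.
Combined Bayes factor of the evidence already in hand = (1/6) × 10 = 5/3.
Odds after that evidence = (1/3) × 5/3 = 5/9.
Target odds = 0.99/0.01 = 99.
Need 1.6ⁿ ≥ 99 ÷ (5/9) = 178.2.
1.6¹¹ ≈175.922 falls short of 178.2 but 1.6¹² ≈281.475 reaches it, so n = 12.

12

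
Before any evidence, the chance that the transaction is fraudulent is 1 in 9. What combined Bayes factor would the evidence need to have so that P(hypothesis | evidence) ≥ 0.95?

152

Prior odds = (1/9)/(8/9) = 0.125.
Target odds = 0.95/0.05 = 19.
Required Bayes factor = 19 ÷ 0.125 = 152.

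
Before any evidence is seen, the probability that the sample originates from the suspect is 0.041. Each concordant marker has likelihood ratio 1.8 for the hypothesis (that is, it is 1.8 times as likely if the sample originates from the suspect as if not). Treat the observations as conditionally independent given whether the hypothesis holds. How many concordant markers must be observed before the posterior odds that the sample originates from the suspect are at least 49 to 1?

12

Prior odds: 0.041 ÷ 0.959 = 41/959.
Likelihood ratio per concordant marker = 1.8.
Target odds = 49.
Require 1.8ⁿ ≥ 49 ÷ (41/959) = 46991/41.
1.8¹¹ ≈642.684 falls short of 46991/41 but 1.8¹² ≈1156.83 reaches it, so n = 12.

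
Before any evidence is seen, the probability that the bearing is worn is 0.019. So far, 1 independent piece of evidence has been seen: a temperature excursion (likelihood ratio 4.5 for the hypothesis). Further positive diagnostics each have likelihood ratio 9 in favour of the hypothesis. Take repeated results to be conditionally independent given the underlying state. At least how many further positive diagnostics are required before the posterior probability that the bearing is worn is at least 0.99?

Prior odds = 0.019/0.981 = 19/981.
Bayes factor of the evidence already in hand = 4.5.
Odds after that evidence = (19/981) × 4.5 = 19/218.
Target odds = 0.99/0.01 = 99.
Need 9ⁿ ≥ 99 ÷ (19/218) = 21582/19.
9³ = 729 falls short of 21582/19 but 9⁴ = 6561 reaches it, so n = 4.

4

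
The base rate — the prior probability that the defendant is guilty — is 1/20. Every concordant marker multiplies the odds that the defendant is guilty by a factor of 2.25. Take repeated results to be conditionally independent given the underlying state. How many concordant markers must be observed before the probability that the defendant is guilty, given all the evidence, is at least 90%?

Prior odds = 0.05/0.95 = 1/19.
Likelihood ratio per concordant marker = 2.25.
Target odds: 0.9 ÷ 0.1 = 9.
Need (1/19) × 2.25ⁿ ≥ 9, i.e. 2.25ⁿ ≥ 171.
2.25⁶ = 531441/4096 falls short of 171 but 2.25⁷ = 4782969/16384 reaches it, so n = 7.

7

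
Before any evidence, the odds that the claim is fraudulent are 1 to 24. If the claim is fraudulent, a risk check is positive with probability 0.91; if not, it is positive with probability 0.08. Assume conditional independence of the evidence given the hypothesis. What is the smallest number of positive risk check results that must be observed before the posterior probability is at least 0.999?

Prior odds = 1/24.
Likelihood ratio of a positive = 0.91/0.08 = 11.375.
Target odds: 0.999 ÷ 0.001 = 999.
Require 11.375ⁿ ≥ 999 ÷ (1/24) = 23976.
11.375⁴ = 68574961/4096 falls short of 23976 but 11.375⁵ ≈190439 reaches it, so n = 5.

5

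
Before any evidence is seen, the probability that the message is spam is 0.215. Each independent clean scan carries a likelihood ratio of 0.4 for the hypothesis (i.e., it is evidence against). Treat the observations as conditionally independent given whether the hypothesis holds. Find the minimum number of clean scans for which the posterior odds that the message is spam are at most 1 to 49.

Prior odds = 0.215/0.785 = 43/157.
Likelihood ratio per clean scan = 0.4.
Target odds = 1/49.
Need (43/157) × 0.4ⁿ ≤ 1/49, i.e. 0.4ⁿ ≤ 157/2107.
0.4² = 0.16 is still above 157/2107 but 0.4³ = 0.064 is at or below it, so n = 3.

3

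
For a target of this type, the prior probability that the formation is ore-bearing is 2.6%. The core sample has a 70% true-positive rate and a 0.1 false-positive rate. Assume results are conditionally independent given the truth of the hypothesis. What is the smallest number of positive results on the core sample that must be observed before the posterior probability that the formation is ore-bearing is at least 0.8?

3

Prior odds: 0.026 ÷ 0.974 = 13/487.
Likelihood ratio of a positive result = 0.7/0.1 = 7.
Target posterior odds = 0.8/0.2 = 4.
Require 7ⁿ ≥ 4 ÷ (13/487) = 1948/13.
7² = 49 falls short of 1948/13 but 7³ = 343 reaches it, so n = 3.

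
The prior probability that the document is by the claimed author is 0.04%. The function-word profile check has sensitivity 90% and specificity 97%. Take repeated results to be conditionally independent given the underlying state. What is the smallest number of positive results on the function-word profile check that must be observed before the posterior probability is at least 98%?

4

Prior odds: 0.0004 ÷ 0.9996 = 1/2499.
False-positive rate = 1 − 0.97 = 0.03; likelihood ratio of a positive = 0.9/0.03 = 30.
Target odds: 0.98 ÷ 0.02 = 49.
Need (1/2499) × 30ⁿ ≥ 49, i.e. 30ⁿ ≥ 122451.
30³ = 27000 falls short of 122451 but 30⁴ = 810000 reaches it, so n = 4.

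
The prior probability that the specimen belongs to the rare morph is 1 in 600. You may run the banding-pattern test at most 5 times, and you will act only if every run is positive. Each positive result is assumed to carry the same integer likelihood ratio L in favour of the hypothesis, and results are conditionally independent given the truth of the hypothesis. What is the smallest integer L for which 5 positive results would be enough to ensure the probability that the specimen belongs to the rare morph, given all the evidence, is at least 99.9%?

Prior odds = (1/600)/(599/600) = 1/599.
Target odds = 0.999/0.001 = 999.
Need L⁵ ≥ 999 ÷ (1/599) = 598401.
14⁵ = 537824 < 598401 ≤ 759375 = 15⁵, so L = 15.

15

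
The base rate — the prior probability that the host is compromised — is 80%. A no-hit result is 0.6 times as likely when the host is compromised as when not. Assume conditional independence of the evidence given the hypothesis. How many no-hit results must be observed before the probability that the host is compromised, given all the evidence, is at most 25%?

5

Prior odds: 0.8 ÷ 0.2 = 4.
Likelihood ratio per no-hit result = 0.6.
Target odds: 0.25 ÷ 0.75 = 1/3.
Need 4 × 0.6ⁿ ≤ 1/3, i.e. 0.6ⁿ ≤ 1/12.
0.6⁴ = 0.1296 is still above 1/12 but 0.6⁵ = 0.07776 is at or below it, so n = 5.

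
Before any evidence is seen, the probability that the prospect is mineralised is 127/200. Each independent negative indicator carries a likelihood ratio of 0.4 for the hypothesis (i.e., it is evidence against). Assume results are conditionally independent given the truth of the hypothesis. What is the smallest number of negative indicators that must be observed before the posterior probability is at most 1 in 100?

6

Prior odds = 0.635/0.365 = 127/73.
Likelihood ratio per negative indicator = 0.4.
Target odds: 0.01 ÷ 0.99 = 1/99.
Need (127/73) × 0.4ⁿ ≤ 1/99, i.e. 0.4ⁿ ≤ 73/12573.
0.4⁵ = 0.01024 is still above 73/12573 but 0.4⁶ = 64/15625 is at or below it, so n = 6.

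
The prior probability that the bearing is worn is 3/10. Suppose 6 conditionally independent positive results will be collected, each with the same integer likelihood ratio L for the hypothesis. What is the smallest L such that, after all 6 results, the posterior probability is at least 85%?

Prior odds = 0.3/0.7 = 3/7.
Target odds = 0.85/0.15 = 17/3.
Need L⁶ ≥ 17/3 ÷ (3/7) = 119/9.
1⁶ = 1 < 119/9 ≤ 64 = 2⁶, so L = 2.

2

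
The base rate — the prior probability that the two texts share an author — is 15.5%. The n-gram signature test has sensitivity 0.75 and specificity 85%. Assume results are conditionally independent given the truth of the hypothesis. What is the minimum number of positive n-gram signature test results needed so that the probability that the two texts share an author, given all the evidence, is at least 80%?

Prior odds = 0.155/0.845 = 31/169.
False-positive rate = 1 − 0.85 = 0.15; likelihood ratio of a positive = 0.75/0.15 = 5.
Target posterior odds = 0.8/0.2 = 4.
Need (31/169) × 5ⁿ ≥ 4, i.e. 5ⁿ ≥ 676/31.
5¹ = 5 falls short of 676/31 but 5² = 25 reaches it, so n = 2.

2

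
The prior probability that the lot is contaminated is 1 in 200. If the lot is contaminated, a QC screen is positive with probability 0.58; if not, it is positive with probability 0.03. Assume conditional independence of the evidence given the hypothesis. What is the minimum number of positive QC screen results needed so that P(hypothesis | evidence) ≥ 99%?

Prior odds: 0.005 ÷ 0.995 = 1/199.
Likelihood ratio of a positive = 0.58/0.03 = 58/3.
Target odds: 0.99 ÷ 0.01 = 99.
Need (1/199) × (58/3)ⁿ ≥ 99, i.e. (58/3)ⁿ ≥ 19701.
(58/3)³ = 195112/27 falls short of 19701 but (58/3)⁴ = 11316496/81 reaches it, so n = 4.

4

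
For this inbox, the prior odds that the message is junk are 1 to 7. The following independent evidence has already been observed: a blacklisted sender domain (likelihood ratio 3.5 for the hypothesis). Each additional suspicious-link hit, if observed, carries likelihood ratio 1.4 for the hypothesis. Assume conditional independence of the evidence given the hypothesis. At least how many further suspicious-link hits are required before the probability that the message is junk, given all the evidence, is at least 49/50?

14

Prior odds = 1/7.
Bayes factor of the evidence already in hand = 3.5.
Odds after that evidence = (1/7) × 3.5 = 0.5.
Target odds = 0.98/0.02 = 49.
Need 1.4ⁿ ≥ 49 ÷ 0.5 = 98.
1.4¹³ ≈79.3715 falls short of 98 but 1.4¹⁴ ≈111.12 reaches it, so n = 14.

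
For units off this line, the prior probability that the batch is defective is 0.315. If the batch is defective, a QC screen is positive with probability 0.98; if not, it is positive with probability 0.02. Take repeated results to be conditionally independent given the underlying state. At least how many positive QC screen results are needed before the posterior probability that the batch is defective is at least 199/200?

2

Prior odds: 0.315 ÷ 0.685 = 63/137.
Likelihood ratio of a positive = 0.98/0.02 = 49.
Target posterior odds = 0.995/0.005 = 199.
Require 49ⁿ ≥ 199 ÷ (63/137) = 27263/63.
49¹ = 49 falls short of 27263/63 but 49² = 2401 reaches it, so n = 2.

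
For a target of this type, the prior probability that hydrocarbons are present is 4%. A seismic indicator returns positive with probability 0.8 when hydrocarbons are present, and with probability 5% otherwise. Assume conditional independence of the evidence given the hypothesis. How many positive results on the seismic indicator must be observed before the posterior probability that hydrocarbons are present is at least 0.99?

Prior odds: 0.04 ÷ 0.96 = 1/24.
Likelihood ratio of a positive result = 0.8/0.05 = 16.
Target odds: 0.99 ÷ 0.01 = 99.
Need (1/24) × 16ⁿ ≥ 99, i.e. 16ⁿ ≥ 2376.
16² = 256 falls short of 2376 but 16³ = 4096 reaches it, so n = 3.

3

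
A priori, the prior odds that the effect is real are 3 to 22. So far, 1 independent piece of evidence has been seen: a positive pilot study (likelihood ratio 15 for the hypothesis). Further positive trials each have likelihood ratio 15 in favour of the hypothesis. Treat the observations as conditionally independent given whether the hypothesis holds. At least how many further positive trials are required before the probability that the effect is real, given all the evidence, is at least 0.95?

1

Prior odds = 3/22.
Bayes factor of the evidence already in hand = 15.
Odds after that evidence = (3/22) × 15 = 45/22.
Target odds = 0.95/0.05 = 19.
Need 15ⁿ ≥ 19 ÷ (45/22) = 418/45.
15¹ = 15, which meets the required 418/45; so n = 1.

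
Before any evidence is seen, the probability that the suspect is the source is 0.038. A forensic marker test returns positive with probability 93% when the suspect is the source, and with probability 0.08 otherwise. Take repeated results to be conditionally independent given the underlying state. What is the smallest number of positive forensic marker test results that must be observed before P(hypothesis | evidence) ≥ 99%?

4

Prior odds = 0.038/0.962 = 19/481.
Likelihood ratio of a positive result = 0.93/0.08 = 11.625.
Target posterior odds = 0.99/0.01 = 99.
Need (19/481) × 11.625ⁿ ≥ 99, i.e. 11.625ⁿ ≥ 47619/19.
11.625³ = 804357/512 falls short of 47619/19 but 11.625⁴ = 74805201/4096 reaches it, so n = 4.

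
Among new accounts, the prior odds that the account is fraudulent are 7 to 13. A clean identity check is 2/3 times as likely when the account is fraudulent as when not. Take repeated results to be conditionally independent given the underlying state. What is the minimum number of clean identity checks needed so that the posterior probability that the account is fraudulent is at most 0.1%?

16

Prior odds = 7/13.
Likelihood ratio per clean identity check = 2/3.
Target odds: 0.001 ÷ 0.999 = 1/999.
Require (2/3)ⁿ ≤ 1/999 ÷ (7/13) = 13/6993.
(2/3)¹⁵ = 32768/14348907 is still above 13/6993 but (2/3)¹⁶ = 65536/43046721 is at or below it, so n = 16.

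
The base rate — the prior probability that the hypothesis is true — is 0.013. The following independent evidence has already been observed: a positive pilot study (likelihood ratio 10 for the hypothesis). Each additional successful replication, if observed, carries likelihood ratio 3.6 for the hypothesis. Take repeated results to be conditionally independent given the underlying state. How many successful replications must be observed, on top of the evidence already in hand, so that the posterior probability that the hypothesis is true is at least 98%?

Prior odds = 0.013/0.987 = 13/987.
Bayes factor of the evidence already in hand = 10.
Odds after that evidence = (13/987) × 10 = 130/987.
Target odds = 0.98/0.02 = 49.
Need 3.6ⁿ ≥ 49 ÷ (130/987) = 48363/130.
3.6⁴ = 167.9616 falls short of 48363/130 but 3.6⁵ = 604.66176 reaches it, so n = 5.

5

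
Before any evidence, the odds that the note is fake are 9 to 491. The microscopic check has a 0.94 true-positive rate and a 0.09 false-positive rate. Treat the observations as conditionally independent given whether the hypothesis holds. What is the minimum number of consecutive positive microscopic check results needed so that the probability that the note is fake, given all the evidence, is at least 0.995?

Prior odds = 9/491.
Likelihood ratio of a positive result = 0.94/0.09 = 94/9.
Target posterior odds = 0.995/0.005 = 199.
Need (9/491) × (94/9)ⁿ ≥ 199, i.e. (94/9)ⁿ ≥ 97709/9.
(94/9)³ = 830584/729 falls short of 97709/9 but (94/9)⁴ = 78074896/6561 reaches it, so n = 4.

4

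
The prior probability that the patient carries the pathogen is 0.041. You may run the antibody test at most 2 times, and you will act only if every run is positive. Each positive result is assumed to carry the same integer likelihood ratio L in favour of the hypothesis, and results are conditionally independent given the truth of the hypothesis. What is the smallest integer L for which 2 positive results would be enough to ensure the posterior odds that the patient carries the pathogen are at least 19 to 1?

22

Prior odds = 0.041/0.959 = 41/959.
Target odds = 19.
Need L² ≥ 19 ÷ (41/959) = 18221/41.
21² = 441 < 18221/41 ≤ 484 = 22², so L = 22.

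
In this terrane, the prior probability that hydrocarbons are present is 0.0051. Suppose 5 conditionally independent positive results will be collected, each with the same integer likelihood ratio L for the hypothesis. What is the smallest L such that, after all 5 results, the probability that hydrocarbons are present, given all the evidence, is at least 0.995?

9

Prior odds = 0.0051/0.9949 = 51/9949.
Target odds = 0.995/0.005 = 199.
Need L⁵ ≥ 199 ÷ (51/9949) = 1979851/51.
8⁵ = 32768 < 1979851/51 ≤ 59049 = 9⁵, so L = 9.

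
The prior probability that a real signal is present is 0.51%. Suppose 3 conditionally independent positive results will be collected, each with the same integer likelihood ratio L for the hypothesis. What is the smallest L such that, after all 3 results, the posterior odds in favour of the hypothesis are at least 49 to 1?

22

Prior odds = 0.0051/0.9949 = 51/9949.
Target odds = 49.
Need L³ ≥ 49 ÷ (51/9949) = 487501/51.
21³ = 9261 < 487501/51 ≤ 10648 = 22³, so L = 22.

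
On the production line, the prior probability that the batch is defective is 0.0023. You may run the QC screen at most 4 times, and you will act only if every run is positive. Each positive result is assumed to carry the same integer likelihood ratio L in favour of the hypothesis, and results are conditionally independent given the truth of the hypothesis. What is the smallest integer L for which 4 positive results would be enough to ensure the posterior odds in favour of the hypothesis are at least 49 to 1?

Prior odds = 0.0023/0.9977 = 23/9977.
Target odds = 49.
Need L⁴ ≥ 49 ÷ (23/9977) = 488873/23.
12⁴ = 20736 < 488873/23 ≤ 28561 = 13⁴, so L = 13.

13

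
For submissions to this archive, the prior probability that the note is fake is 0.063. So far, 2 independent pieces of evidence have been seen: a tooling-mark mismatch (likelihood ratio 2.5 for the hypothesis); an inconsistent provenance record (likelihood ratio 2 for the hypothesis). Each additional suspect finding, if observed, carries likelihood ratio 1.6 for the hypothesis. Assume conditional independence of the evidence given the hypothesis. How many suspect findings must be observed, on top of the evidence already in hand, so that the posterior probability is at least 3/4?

Prior odds = 0.063/0.937 = 63/937.
Combined Bayes factor of the evidence already in hand = 2.5 × 2 = 5.
Odds after that evidence = (63/937) × 5 = 315/937.
Target odds = 0.75/0.25 = 3.
Need 1.6ⁿ ≥ 3 ÷ (315/937) = 937/105.
1.6⁴ = 6.5536 falls short of 937/105 but 1.6⁵ = 10.48576 reaches it, so n = 5.

5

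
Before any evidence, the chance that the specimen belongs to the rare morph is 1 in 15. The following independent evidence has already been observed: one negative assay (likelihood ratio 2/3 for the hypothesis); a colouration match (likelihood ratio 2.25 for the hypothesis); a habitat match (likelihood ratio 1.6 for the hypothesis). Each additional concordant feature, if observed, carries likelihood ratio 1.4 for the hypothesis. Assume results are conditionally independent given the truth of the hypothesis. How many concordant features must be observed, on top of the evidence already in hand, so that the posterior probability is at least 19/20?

Prior odds = (1/15)/(14/15) = 1/14.
Combined Bayes factor of the evidence already in hand = (2/3) × 2.25 × 1.6 = 2.4.
Odds after that evidence = (1/14) × 2.4 = 6/35.
Target odds = 0.95/0.05 = 19.
Need 1.4ⁿ ≥ 19 ÷ (6/35) = 665/6.
1.4¹³ ≈79.3715 falls short of 665/6 but 1.4¹⁴ ≈111.12 reaches it, so n = 14.

14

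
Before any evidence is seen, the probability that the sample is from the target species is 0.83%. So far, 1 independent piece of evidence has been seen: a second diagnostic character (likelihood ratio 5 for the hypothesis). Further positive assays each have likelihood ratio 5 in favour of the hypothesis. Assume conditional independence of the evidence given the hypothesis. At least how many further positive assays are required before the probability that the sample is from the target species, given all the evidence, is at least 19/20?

4

Prior odds = 0.0083/0.9917 = 83/9917.
Bayes factor of the evidence already in hand = 5.
Odds after that evidence = (83/9917) × 5 = 415/9917.
Target odds = 0.95/0.05 = 19.
Need 5ⁿ ≥ 19 ÷ (415/9917) = 188423/415.
5³ = 125 falls short of 188423/415 but 5⁴ = 625 reaches it, so n = 4.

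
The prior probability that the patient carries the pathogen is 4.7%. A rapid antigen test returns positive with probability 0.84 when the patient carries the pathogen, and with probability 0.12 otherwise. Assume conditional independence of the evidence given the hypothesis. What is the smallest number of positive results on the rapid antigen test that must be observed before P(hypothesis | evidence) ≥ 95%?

4

Prior odds = 0.047/0.953 = 47/953.
Likelihood ratio of a positive result = 0.84/0.12 = 7.
Target odds: 0.95 ÷ 0.05 = 19.
Require 7ⁿ ≥ 19 ÷ (47/953) = 18107/47.
7³ = 343 falls short of 18107/47 but 7⁴ = 2401 reaches it, so n = 4.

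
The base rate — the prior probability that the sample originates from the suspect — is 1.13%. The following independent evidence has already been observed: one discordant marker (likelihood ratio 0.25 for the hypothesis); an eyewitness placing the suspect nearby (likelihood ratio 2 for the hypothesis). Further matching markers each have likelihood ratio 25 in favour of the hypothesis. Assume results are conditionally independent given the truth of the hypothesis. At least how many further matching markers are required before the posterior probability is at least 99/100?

4

Prior odds = 0.0113/0.9887 = 113/9887.
Combined Bayes factor of the evidence already in hand = 0.25 × 2 = 0.5.
Odds after that evidence = (113/9887) × 0.5 = 113/19774.
Target odds = 0.99/0.01 = 99.
Need 25ⁿ ≥ 99 ÷ (113/19774) = 1957626/113.
25³ = 15625 falls short of 1957626/113 but 25⁴ = 390625 reaches it, so n = 4.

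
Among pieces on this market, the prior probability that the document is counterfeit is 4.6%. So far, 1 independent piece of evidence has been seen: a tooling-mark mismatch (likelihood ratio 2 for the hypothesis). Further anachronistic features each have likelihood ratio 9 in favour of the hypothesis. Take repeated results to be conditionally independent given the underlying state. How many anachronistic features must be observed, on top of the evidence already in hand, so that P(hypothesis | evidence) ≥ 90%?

Prior odds = 0.046/0.954 = 23/477.
Bayes factor of the evidence already in hand = 2.
Odds after that evidence = (23/477) × 2 = 46/477.
Target odds = 0.9/0.1 = 9.
Need 9ⁿ ≥ 9 ÷ (46/477) = 4293/46.
9² = 81 falls short of 4293/46 but 9³ = 729 reaches it, so n = 3.

3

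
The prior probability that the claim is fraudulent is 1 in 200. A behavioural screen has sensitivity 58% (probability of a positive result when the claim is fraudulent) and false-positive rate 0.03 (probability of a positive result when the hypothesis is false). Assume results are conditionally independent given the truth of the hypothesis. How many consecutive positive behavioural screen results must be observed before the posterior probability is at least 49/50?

4

Prior odds: 0.005 ÷ 0.995 = 1/199.
Likelihood ratio of a positive result = 0.58/0.03 = 58/3.
Target posterior odds = 0.98/0.02 = 49.
Need (1/199) × (58/3)ⁿ ≥ 49, i.e. (58/3)ⁿ ≥ 9751.
(58/3)³ = 195112/27 falls short of 9751 but (58/3)⁴ = 11316496/81 reaches it, so n = 4.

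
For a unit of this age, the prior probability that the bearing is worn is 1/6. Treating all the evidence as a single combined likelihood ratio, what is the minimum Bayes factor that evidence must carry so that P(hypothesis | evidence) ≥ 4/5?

20

Prior odds = (1/6)/(5/6) = 0.2.
Target odds = 0.8/0.2 = 4.
Required Bayes factor = 4 ÷ 0.2 = 20.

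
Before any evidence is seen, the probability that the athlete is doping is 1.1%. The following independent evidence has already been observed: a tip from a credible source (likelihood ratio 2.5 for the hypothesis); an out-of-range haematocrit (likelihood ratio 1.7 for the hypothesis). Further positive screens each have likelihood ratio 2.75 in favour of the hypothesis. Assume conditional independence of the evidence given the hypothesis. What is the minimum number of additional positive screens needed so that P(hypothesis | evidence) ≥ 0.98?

7

Prior odds = 0.011/0.989 = 11/989.
Combined Bayes factor of the evidence already in hand = 2.5 × 1.7 = 4.25.
Odds after that evidence = (11/989) × 4.25 = 187/3956.
Target odds = 0.98/0.02 = 49.
Need 2.75ⁿ ≥ 49 ÷ (187/3956) = 193844/187.
2.75⁶ = 1771561/4096 falls short of 193844/187 but 2.75⁷ = 19487171/16384 reaches it, so n = 7.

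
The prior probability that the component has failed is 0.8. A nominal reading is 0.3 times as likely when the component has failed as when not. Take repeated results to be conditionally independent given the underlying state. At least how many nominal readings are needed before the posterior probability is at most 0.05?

Prior odds = 0.8/0.2 = 4.
Likelihood ratio per nominal reading = 0.3.
Target posterior odds = 0.05/0.95 = 1/19.
Require 0.3ⁿ ≤ 1/19 ÷ 4 = 1/76.
0.3³ = 0.027 is still above 1/76 but 0.3⁴ = 0.0081 is at or below it, so n = 4.

4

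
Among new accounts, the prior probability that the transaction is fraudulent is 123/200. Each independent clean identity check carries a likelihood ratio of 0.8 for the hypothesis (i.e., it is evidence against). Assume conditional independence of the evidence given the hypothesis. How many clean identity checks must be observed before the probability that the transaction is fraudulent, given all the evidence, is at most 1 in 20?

Prior odds: 0.615 ÷ 0.385 = 123/77.
Likelihood ratio per clean identity check = 0.8.
Target odds: 0.05 ÷ 0.95 = 1/19.
Need (123/77) × 0.8ⁿ ≤ 1/19, i.e. 0.8ⁿ ≤ 77/2337.
0.8¹⁵ ≈0.0351844 is still above 77/2337 but 0.8¹⁶ ≈0.0281475 is at or below it, so n = 16.

16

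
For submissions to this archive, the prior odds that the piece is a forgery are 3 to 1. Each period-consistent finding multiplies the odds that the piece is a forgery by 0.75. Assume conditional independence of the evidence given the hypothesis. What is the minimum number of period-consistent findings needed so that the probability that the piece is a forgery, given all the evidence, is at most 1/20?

15

Prior odds = 3.
Likelihood ratio per period-consistent finding = 0.75.
Target odds: 0.05 ÷ 0.95 = 1/19.
Require 0.75ⁿ ≤ 1/19 ÷ 3 = 1/57.
0.75¹⁴ = 4782969/268435456 is still above 1/57 but 0.75¹⁵ ≈0.0133635 is at or below it, so n = 15.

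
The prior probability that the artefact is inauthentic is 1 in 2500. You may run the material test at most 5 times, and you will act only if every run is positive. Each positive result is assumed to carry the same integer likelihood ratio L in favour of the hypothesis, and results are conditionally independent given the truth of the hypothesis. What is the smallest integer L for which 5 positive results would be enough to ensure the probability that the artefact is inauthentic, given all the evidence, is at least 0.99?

12

Prior odds = 0.0004/0.9996 = 1/2499.
Target odds = 0.99/0.01 = 99.
Need L⁵ ≥ 99 ÷ (1/2499) = 247401.
11⁵ = 161051 < 247401 ≤ 248832 = 12⁵, so L = 12.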